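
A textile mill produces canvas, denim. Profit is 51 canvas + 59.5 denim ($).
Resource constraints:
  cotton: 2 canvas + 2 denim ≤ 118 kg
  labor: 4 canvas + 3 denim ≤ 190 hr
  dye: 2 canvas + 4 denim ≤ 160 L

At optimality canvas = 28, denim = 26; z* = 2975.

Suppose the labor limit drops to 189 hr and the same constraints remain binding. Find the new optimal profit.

2966.5

Binding: labor and dye. Non-binding: cotton (10 unused).
Since cotton is not tight, its dual is 0.
The binding rows give the dual system: 4·y_labor + 2·y_dye = 51 and 3·y_labor + 4·y_dye = 59.5.
This yields shadow prices y_labor = 8.5, y_dye = 8.5.
Δz = y_labor·Δb = 8.5 × (-1) = -8.5, so new z* = 2975 − 8.5 = 2966.5.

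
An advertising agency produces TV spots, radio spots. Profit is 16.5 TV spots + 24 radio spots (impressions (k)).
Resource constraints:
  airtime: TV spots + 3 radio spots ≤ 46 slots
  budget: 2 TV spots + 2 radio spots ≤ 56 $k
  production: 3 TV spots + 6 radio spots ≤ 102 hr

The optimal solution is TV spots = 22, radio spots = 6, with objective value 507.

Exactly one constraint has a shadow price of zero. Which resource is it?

airtime

airtime: 40/46 (slack 6)
budget: 56/56 (binding)
production: 102/102 (binding)
By complementary slackness, a constraint with positive slack has shadow price 0 → airtime.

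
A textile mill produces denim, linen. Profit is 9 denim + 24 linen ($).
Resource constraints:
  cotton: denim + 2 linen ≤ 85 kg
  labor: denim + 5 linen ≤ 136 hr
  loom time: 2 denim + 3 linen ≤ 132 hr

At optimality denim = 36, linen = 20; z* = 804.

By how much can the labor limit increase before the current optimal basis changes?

63

Binding constraints: labor, loom time. The basis is B = [[1,5],[2,3]] with det -7.
Per unit increase in labor, x* moves by d = (-0.4286, 0.2857).
The basis stays optimal until cotton becomes binding; allowable increase = 63 hr.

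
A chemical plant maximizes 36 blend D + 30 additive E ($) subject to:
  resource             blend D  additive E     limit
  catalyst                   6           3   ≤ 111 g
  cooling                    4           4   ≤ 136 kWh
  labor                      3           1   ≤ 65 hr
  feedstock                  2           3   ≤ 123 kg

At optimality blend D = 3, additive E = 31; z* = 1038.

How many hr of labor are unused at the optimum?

labor used = 3·3 + 1·31 = 40; slack = 65 − 40 = 25.

25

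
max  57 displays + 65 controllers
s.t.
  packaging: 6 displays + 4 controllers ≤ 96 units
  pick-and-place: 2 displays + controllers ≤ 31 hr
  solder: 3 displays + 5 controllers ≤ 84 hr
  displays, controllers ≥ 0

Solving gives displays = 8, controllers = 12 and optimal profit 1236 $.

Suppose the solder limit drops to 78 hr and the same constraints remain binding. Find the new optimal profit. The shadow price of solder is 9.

1182

Δb = -6, so new z* = 1236 + (9)·(-6) = 1236 − 54 = 1182.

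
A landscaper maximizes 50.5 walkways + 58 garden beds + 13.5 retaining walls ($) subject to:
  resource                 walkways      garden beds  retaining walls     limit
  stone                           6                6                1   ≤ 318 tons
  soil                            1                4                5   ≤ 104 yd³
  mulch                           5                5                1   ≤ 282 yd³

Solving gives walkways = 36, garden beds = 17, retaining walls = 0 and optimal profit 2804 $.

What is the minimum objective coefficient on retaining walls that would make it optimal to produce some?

20.5

Check each constraint at x*: stone 318/318 (tight); soil 104/104 (tight); mulch 265/282 (slack 17).
Since mulch is not tight, its dual is 0.
Dual feasibility on the basic columns requires 6·y_stone + 1·y_soil = 50.5, 6·y_stone + 4·y_soil = 58.
This yields shadow prices y_stone = 8, y_soil = 2.5.
retaining walls enters the basis when its profit ≥ yᵀa₃ = 8·1 + 2.5·5 = 20.5.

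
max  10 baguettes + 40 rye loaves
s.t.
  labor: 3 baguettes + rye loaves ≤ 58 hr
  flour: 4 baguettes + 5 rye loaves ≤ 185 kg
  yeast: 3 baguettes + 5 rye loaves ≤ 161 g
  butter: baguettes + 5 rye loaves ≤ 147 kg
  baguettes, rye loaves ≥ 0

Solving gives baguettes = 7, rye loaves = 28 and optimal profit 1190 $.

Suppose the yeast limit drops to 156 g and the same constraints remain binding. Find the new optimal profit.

Check each constraint at x*: labor 49/58 (slack 9); flour 168/185 (slack 17); yeast 161/161 (tight); butter 147/147 (tight).
Since labor, flour are not tight, their duals are 0.
The binding rows give the dual system: 3·y_yeast + 1·y_butter = 10 and 5·y_yeast + 5·y_butter = 40.
This yields shadow prices y_yeast = 1, y_butter = 7.
Δz = y_yeast·Δb = 1 × (-5) = -5, so new z* = 1190 − 5 = 1185.

1185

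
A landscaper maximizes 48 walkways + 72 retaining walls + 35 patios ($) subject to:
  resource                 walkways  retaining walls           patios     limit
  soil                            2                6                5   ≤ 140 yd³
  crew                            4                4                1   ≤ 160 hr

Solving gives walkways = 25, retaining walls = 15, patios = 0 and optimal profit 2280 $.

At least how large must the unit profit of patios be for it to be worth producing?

39

Check each constraint at x*: soil 140/140 (tight); crew 160/160 (tight).
The binding rows give the dual system: 2·y_soil + 4·y_crew = 48 and 6·y_soil + 4·y_crew = 72.
Solving: y_soil = 6, y_crew = 9.
patios enters the basis when its profit ≥ yᵀa₃ = 6·5 + 9·1 = 39.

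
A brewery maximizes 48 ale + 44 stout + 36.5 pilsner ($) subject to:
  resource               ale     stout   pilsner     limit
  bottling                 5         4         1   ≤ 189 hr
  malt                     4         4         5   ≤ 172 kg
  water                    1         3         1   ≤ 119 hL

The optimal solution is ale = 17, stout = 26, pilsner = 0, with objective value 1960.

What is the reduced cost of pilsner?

-2.5

At the optimum: bottling uses 189 of 189 (binding); malt uses 172 of 172 (binding); water uses 95 of 119 (slack = 24).
Since water is not tight, its dual is 0.
From A_Bᵀ y = c: 5·y_bottling + 4·y_malt = 48; 4·y_bottling + 4·y_malt = 44.
→ y_bottling = 4 and y_malt = 7.
Reduced cost of pilsner: c₃ − yᵀa₃ = 36.5 − (4·1 + 7·5) = 36.5 − 39 = -2.5.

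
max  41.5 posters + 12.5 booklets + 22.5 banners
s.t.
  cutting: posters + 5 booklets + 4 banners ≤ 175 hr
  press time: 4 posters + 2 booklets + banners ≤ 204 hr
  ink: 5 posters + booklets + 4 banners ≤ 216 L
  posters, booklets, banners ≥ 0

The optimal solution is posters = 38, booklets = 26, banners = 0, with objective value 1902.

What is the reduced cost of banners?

-3

Check each constraint at x*: cutting 168/175 (slack 7); press time 204/204 (tight); ink 216/216 (tight).
Since cutting is not tight, its dual is 0.
The binding rows give the dual system: 4·y_press time + 5·y_ink = 41.5 and 2·y_press time + 1·y_ink = 12.5.
Solving: y_press time = 3.5, y_ink = 5.5.
Reduced cost of banners: c₃ − yᵀa₃ = 22.5 − (3.5·1 + 5.5·4) = 22.5 − 25.5 = -3.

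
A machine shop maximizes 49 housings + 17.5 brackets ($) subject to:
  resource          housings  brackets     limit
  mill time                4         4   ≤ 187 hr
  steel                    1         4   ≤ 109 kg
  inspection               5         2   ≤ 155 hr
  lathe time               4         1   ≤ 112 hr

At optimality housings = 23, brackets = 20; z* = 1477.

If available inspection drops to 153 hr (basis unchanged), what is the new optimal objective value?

1463

Binding: inspection and lathe time. Non-binding: mill time (15 unused), steel (6 unused).
Slack constraints have shadow price 0 (complementary slackness).
The binding rows give the dual system: 5·y_inspection + 4·y_lathe time = 49 and 2·y_inspection + 1·y_lathe time = 17.5.
Solving: y_inspection = 7, y_lathe time = 3.5.
Δz = y_inspection·Δb = 7 × (-2) = -14, so new z* = 1477 − 14 = 1463.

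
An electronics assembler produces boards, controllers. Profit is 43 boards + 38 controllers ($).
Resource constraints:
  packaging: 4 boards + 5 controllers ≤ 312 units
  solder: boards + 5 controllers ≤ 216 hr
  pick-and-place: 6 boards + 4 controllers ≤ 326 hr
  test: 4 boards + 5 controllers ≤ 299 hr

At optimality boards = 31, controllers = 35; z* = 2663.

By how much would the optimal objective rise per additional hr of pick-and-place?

4.5

Binding: pick-and-place and test. Non-binding: packaging (13 unused), solder (10 unused).
By complementary slackness, y = 0 for the non-binding constraints.
The binding rows give the dual system: 6·y_pick-and-place + 4·y_test = 43 and 4·y_pick-and-place + 5·y_test = 38.
This yields shadow prices y_pick-and-place = 4.5, y_test = 4.
Shadow price of pick-and-place = 4.5.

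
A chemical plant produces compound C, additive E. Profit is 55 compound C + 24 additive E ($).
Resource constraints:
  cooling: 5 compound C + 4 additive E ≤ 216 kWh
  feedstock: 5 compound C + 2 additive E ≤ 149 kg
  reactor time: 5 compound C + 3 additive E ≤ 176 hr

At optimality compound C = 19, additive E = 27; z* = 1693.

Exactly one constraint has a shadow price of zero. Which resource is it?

cooling

cooling: 203/216 (slack 13)
feedstock: 149/149 (binding)
reactor time: 176/176 (binding)
By complementary slackness, a constraint with positive slack has shadow price 0 → cooling.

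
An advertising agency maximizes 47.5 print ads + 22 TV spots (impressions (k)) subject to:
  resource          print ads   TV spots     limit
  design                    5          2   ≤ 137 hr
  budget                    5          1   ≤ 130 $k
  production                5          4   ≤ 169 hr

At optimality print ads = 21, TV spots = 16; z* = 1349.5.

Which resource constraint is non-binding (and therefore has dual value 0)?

budget

design: 137/137 (binding)
budget: 121/130 (slack 9)
production: 169/169 (binding)
By complementary slackness, a constraint with positive slack has shadow price 0 → budget.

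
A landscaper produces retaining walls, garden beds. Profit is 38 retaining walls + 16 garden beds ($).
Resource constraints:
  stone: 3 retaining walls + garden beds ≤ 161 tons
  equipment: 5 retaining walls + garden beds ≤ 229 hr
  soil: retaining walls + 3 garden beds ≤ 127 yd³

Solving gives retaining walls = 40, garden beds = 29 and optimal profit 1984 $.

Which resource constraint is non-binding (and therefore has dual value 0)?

stone: 149/161 (slack 12)
equipment: 229/229 (binding)
soil: 127/127 (binding)
By complementary slackness, a constraint with positive slack has shadow price 0 → stone.

stone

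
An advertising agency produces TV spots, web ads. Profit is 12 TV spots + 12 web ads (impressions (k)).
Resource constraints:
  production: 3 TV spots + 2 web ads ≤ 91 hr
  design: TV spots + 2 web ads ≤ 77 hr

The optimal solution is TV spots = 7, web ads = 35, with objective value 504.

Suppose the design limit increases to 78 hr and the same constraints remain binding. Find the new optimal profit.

507

At the optimum: production uses 91 of 91 (binding); design uses 77 of 77 (binding).
Dual feasibility on the basic columns requires 3·y_production + 1·y_design = 12, 2·y_production + 2·y_design = 12.
→ y_production = 3 and y_design = 3.
Δz = y_design·Δb = 3 × (1) = 3, so new z* = 504 + 3 = 507.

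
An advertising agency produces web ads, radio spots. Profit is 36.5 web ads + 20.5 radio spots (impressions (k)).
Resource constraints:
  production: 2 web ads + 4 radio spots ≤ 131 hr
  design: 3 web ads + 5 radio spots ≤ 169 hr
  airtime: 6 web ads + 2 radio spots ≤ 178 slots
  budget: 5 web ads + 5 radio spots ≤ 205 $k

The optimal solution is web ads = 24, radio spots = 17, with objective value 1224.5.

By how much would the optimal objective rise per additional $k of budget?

2.5

At the optimum: production uses 116 of 131 (slack = 15); design uses 157 of 169 (slack = 12); airtime uses 178 of 178 (binding); budget uses 205 of 205 (binding).
Since production, design are not tight, their duals are 0.
The binding rows give the dual system: 6·y_airtime + 5·y_budget = 36.5 and 2·y_airtime + 5·y_budget = 20.5.
Solving: y_airtime = 4, y_budget = 2.5.
Shadow price of budget = 2.5.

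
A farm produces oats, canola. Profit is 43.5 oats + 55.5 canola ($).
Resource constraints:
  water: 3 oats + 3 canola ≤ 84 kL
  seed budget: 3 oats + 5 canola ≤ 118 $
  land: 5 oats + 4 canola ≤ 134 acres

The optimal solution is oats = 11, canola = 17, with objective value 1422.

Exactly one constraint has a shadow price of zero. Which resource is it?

land

water: 84/84 (binding)
seed budget: 118/118 (binding)
land: 123/134 (slack 11)
By complementary slackness, a constraint with positive slack has shadow price 0 → land.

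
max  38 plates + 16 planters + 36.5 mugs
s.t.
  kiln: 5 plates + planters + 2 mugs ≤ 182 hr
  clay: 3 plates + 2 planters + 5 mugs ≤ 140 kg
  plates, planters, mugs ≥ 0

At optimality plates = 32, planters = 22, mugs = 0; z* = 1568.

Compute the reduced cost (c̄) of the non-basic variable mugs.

-1.5

Both kiln and clay are binding at x*.
From A_Bᵀ y = c: 5·y_kiln + 3·y_clay = 38; 1·y_kiln + 2·y_clay = 16.
Solving: y_kiln = 4, y_clay = 6.
Reduced cost of mugs: c₃ − yᵀa₃ = 36.5 − (4·2 + 6·5) = 36.5 − 38 = -1.5.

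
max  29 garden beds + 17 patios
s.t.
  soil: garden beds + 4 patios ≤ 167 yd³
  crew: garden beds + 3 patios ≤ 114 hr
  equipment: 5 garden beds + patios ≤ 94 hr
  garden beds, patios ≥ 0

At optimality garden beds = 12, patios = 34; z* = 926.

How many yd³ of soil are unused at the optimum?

soil used = 1·12 + 4·34 = 148; slack = 167 − 148 = 19.

19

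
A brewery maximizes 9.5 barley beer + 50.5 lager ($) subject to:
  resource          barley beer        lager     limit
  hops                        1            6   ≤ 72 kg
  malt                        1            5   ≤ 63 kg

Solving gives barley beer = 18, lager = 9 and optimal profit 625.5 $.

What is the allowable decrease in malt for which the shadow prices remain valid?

Binding constraints: hops, malt. The basis is B = [[1,6],[1,5]] with det -1.
Per unit decrease in malt, x* moves by d = (-6, 1).
The basis stays optimal until barley beer reaches 0; allowable decrease = 3 kg.

3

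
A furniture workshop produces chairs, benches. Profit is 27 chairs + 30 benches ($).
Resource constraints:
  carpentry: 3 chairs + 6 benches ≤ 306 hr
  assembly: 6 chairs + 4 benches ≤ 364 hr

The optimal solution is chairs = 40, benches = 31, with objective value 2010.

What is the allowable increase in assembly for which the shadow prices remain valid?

Binding constraints: carpentry, assembly. The basis is B = [[3,6],[6,4]] with det -24.
Per unit increase in assembly, x* moves by d = (0.25, -0.125).
The basis stays optimal until benches reaches 0; allowable increase = 248 hr.

248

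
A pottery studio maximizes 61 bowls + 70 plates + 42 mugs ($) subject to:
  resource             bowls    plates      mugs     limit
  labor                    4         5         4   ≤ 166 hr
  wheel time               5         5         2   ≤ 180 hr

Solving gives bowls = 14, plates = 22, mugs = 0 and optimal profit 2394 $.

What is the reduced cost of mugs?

-4

Both labor and wheel time are binding at x*.
Dual feasibility on the basic columns requires 4·y_labor + 5·y_wheel time = 61, 5·y_labor + 5·y_wheel time = 70.
Solving: y_labor = 9, y_wheel time = 5.
Reduced cost of mugs: c₃ − yᵀa₃ = 42 − (9·4 + 5·2) = 42 − 46 = -4.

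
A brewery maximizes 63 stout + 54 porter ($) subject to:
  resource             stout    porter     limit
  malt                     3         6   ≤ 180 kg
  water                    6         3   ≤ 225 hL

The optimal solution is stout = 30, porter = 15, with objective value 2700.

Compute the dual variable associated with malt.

5

At the optimum: malt uses 180 of 180 (binding); water uses 225 of 225 (binding).
The binding rows give the dual system: 3·y_malt + 6·y_water = 63 and 6·y_malt + 3·y_water = 54.
Solving: y_malt = 5, y_water = 8.
Shadow price of malt = 5.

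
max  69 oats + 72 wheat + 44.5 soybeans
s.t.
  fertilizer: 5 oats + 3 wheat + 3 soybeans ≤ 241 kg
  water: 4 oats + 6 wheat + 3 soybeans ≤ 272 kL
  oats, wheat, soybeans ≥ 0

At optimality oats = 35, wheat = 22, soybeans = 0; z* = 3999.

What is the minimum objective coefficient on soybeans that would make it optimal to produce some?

Check each constraint at x*: fertilizer 241/241 (tight); water 272/272 (tight).
Dual feasibility on the basic columns requires 5·y_fertilizer + 4·y_water = 69, 3·y_fertilizer + 6·y_water = 72.
This yields shadow prices y_fertilizer = 7, y_water = 8.5.
soybeans enters the basis when its profit ≥ yᵀa₃ = 7·3 + 8.5·3 = 46.5.

46.5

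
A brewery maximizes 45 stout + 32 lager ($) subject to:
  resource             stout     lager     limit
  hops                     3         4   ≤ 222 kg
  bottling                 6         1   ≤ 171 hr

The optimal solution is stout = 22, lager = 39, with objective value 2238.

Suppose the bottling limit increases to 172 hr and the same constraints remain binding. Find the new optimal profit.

At the optimum: hops uses 222 of 222 (binding); bottling uses 171 of 171 (binding).
From A_Bᵀ y = c: 3·y_hops + 6·y_bottling = 45; 4·y_hops + 1·y_bottling = 32.
→ y_hops = 7 and y_bottling = 4.
Δz = y_bottling·Δb = 4 × (1) = 4, so new z* = 2238 + 4 = 2242.

2242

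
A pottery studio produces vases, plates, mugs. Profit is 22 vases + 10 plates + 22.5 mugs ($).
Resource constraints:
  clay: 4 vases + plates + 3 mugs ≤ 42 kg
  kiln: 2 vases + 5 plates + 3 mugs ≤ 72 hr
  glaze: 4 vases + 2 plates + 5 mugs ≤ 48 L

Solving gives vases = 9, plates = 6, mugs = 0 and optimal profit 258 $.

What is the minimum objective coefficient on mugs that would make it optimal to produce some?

Check each constraint at x*: clay 42/42 (tight); kiln 48/72 (slack 24); glaze 48/48 (tight).
By complementary slackness, y = 0 for the non-binding constraint.
The binding rows give the dual system: 4·y_clay + 4·y_glaze = 22 and 1·y_clay + 2·y_glaze = 10.
→ y_clay = 1 and y_glaze = 4.5.
mugs enters the basis when its profit ≥ yᵀa₃ = 1·3 + 4.5·5 = 25.5.

25.5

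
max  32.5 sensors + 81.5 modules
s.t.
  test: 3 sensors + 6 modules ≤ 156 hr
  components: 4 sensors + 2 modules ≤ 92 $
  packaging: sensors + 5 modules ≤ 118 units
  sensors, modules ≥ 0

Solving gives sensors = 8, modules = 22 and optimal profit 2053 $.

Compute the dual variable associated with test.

9

Binding: test and packaging. Non-binding: components (16 unused).
Since components is not tight, its dual is 0.
The binding rows give the dual system: 3·y_test + 1·y_packaging = 32.5 and 6·y_test + 5·y_packaging = 81.5.
Solving: y_test = 9, y_packaging = 5.5.
Shadow price of test = 9.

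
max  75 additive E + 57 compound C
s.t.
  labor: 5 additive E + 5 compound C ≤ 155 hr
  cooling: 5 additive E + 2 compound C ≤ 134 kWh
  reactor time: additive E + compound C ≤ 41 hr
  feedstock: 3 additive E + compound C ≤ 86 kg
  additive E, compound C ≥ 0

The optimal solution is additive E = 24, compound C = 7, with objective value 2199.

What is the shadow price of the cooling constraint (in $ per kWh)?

Binding: labor and cooling. Non-binding: reactor time (10 unused), feedstock (7 unused).
By complementary slackness, y = 0 for the non-binding constraints.
The binding rows give the dual system: 5·y_labor + 5·y_cooling = 75 and 5·y_labor + 2·y_cooling = 57.
This yields shadow prices y_labor = 9, y_cooling = 6.
Shadow price of cooling = 6.

6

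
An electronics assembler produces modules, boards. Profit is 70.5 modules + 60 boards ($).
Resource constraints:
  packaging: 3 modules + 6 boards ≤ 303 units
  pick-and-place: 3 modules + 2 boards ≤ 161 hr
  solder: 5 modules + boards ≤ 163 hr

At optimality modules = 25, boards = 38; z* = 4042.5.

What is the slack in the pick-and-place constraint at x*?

10

pick-and-place used = 3·25 + 2·38 = 151; slack = 161 − 151 = 10.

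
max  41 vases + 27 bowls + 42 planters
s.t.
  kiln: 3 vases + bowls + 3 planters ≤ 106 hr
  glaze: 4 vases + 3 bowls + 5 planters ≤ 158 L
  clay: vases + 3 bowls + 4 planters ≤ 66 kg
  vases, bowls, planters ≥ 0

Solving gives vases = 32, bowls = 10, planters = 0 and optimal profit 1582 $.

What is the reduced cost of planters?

-7

Check each constraint at x*: kiln 106/106 (tight); glaze 158/158 (tight); clay 62/66 (slack 4).
Slack constraints have shadow price 0 (complementary slackness).
Dual feasibility on the basic columns requires 3·y_kiln + 4·y_glaze = 41, 1·y_kiln + 3·y_glaze = 27.
→ y_kiln = 3 and y_glaze = 8.
Reduced cost of planters: c₃ − yᵀa₃ = 42 − (3·3 + 8·5) = 42 − 49 = -7.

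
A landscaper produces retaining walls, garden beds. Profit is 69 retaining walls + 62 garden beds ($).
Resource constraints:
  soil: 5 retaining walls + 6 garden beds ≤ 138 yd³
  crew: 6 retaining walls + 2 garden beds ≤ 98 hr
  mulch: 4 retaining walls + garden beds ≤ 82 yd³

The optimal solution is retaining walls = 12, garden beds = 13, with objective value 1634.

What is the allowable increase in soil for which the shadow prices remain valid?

156

Binding constraints: soil, crew. The basis is B = [[5,6],[6,2]] with det -26.
Per unit increase in soil, x* moves by d = (-0.0769, 0.2308).
The basis stays optimal until retaining walls reaches 0; allowable increase = 156 yd³.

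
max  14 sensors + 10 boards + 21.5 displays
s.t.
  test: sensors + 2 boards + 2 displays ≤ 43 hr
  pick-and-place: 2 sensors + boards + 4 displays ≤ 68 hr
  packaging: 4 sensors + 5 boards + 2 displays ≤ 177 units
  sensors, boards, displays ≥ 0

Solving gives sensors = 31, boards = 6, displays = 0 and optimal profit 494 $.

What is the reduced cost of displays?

Binding: test and pick-and-place. Non-binding: packaging (23 unused).
Since packaging is not tight, its dual is 0.
Dual feasibility on the basic columns requires 1·y_test + 2·y_pick-and-place = 14, 2·y_test + 1·y_pick-and-place = 10.
→ y_test = 2 and y_pick-and-place = 6.
Reduced cost of displays: c₃ − yᵀa₃ = 21.5 − (2·2 + 6·4) = 21.5 − 28 = -6.5.

-6.5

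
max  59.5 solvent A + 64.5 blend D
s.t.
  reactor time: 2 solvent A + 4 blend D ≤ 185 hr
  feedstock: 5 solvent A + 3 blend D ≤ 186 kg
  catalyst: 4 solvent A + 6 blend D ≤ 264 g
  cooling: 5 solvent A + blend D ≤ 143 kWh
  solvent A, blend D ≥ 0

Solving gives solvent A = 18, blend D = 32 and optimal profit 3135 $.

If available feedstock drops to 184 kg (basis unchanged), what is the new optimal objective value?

Binding: feedstock and catalyst. Non-binding: reactor time (21 unused), cooling (21 unused).
Since reactor time, cooling are not tight, their duals are 0.
The binding rows give the dual system: 5·y_feedstock + 4·y_catalyst = 59.5 and 3·y_feedstock + 6·y_catalyst = 64.5.
This yields shadow prices y_feedstock = 5.5, y_catalyst = 8.
Δz = y_feedstock·Δb = 5.5 × (-2) = -11, so new z* = 3135 − 11 = 3124.

3124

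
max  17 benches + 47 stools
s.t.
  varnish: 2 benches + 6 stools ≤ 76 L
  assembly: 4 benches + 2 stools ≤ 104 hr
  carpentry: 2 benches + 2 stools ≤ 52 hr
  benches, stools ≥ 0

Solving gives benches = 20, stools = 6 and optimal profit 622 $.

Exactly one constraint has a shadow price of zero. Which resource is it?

varnish: 76/76 (binding)
assembly: 92/104 (slack 12)
carpentry: 52/52 (binding)
By complementary slackness, a constraint with positive slack has shadow price 0 → assembly.

assembly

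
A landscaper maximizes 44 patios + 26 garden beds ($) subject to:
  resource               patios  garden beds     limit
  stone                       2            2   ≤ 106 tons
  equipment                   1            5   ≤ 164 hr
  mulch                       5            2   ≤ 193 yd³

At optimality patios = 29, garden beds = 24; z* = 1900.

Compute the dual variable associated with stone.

7

At the optimum: stone uses 106 of 106 (binding); equipment uses 149 of 164 (slack = 15); mulch uses 193 of 193 (binding).
By complementary slackness, y = 0 for the non-binding constraint.
From A_Bᵀ y = c: 2·y_stone + 5·y_mulch = 44; 2·y_stone + 2·y_mulch = 26.
Solving: y_stone = 7, y_mulch = 6.
Shadow price of stone = 7.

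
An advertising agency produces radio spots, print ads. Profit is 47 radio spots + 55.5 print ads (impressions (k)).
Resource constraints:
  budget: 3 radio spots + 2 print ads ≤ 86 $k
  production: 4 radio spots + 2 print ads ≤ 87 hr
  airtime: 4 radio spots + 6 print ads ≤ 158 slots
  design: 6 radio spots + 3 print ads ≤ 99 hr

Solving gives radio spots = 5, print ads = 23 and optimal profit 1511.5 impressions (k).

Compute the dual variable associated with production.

Binding: airtime and design. Non-binding: budget (25 unused), production (21 unused).
By complementary slackness, y = 0 for the non-binding constraints.
From A_Bᵀ y = c: 4·y_airtime + 6·y_design = 47; 6·y_airtime + 3·y_design = 55.5.
Solving: y_airtime = 8, y_design = 2.5.
Shadow price of production = 0.

0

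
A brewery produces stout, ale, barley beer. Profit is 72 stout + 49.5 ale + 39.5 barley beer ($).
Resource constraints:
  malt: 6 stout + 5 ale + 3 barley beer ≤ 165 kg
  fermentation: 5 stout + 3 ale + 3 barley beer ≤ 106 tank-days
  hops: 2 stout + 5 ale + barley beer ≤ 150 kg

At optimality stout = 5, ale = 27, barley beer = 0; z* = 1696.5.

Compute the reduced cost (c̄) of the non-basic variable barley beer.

Check each constraint at x*: malt 165/165 (tight); fermentation 106/106 (tight); hops 145/150 (slack 5).
By complementary slackness, y = 0 for the non-binding constraint.
The binding rows give the dual system: 6·y_malt + 5·y_fermentation = 72 and 5·y_malt + 3·y_fermentation = 49.5.
→ y_malt = 4.5 and y_fermentation = 9.
Reduced cost of barley beer: c₃ − yᵀa₃ = 39.5 − (4.5·3 + 9·3) = 39.5 − 40.5 = -1.

-1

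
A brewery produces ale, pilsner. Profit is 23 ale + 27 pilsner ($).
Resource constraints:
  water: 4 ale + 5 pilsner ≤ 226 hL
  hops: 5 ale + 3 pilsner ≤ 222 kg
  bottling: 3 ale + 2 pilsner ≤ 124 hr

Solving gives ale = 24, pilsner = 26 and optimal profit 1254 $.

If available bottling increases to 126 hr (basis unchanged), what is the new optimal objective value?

1256

At the optimum: water uses 226 of 226 (binding); hops uses 198 of 222 (slack = 24); bottling uses 124 of 124 (binding).
Slack constraints have shadow price 0 (complementary slackness).
From A_Bᵀ y = c: 4·y_water + 3·y_bottling = 23; 5·y_water + 2·y_bottling = 27.
Solving: y_water = 5, y_bottling = 1.
Δz = y_bottling·Δb = 1 × (2) = 2, so new z* = 1254 + 2 = 1256.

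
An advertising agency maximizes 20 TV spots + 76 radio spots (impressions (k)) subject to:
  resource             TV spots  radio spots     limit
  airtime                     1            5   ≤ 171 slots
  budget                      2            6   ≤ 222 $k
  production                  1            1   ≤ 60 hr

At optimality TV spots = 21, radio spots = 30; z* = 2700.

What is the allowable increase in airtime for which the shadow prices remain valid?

14

Binding constraints: airtime, budget. The basis is B = [[1,5],[2,6]] with det -4.
Per unit increase in airtime, x* moves by d = (-1.5, 0.5).
The basis stays optimal until TV spots reaches 0; allowable increase = 14 slots.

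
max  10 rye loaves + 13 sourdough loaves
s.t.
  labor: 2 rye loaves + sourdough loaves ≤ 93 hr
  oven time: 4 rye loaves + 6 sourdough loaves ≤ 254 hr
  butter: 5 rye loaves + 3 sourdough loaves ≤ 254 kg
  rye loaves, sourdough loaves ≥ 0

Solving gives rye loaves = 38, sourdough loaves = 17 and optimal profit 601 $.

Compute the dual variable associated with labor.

Check each constraint at x*: labor 93/93 (tight); oven time 254/254 (tight); butter 241/254 (slack 13).
By complementary slackness, y = 0 for the non-binding constraint.
Dual feasibility on the basic columns requires 2·y_labor + 4·y_oven time = 10, 1·y_labor + 6·y_oven time = 13.
→ y_labor = 1 and y_oven time = 2.
Shadow price of labor = 1.

1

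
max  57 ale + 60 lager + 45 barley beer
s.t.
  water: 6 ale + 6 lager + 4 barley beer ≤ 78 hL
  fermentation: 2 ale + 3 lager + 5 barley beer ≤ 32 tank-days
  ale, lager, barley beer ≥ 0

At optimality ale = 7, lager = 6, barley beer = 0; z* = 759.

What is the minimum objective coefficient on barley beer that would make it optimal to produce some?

49

Both water and fermentation are binding at x*.
The binding rows give the dual system: 6·y_water + 2·y_fermentation = 57 and 6·y_water + 3·y_fermentation = 60.
This yields shadow prices y_water = 8.5, y_fermentation = 3.
barley beer enters the basis when its profit ≥ yᵀa₃ = 8.5·4 + 3·5 = 49.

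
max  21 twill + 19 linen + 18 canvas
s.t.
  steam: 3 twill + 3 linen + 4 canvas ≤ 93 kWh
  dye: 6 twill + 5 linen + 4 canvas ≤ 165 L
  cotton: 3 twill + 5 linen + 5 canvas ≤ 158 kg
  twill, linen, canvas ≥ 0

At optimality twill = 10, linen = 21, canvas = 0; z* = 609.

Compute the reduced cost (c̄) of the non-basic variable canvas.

-2

At the optimum: steam uses 93 of 93 (binding); dye uses 165 of 165 (binding); cotton uses 135 of 158 (slack = 23).
Since cotton is not tight, its dual is 0.
Dual feasibility on the basic columns requires 3·y_steam + 6·y_dye = 21, 3·y_steam + 5·y_dye = 19.
This yields shadow prices y_steam = 3, y_dye = 2.
Reduced cost of canvas: c₃ − yᵀa₃ = 18 − (3·4 + 2·4) = 18 − 20 = -2.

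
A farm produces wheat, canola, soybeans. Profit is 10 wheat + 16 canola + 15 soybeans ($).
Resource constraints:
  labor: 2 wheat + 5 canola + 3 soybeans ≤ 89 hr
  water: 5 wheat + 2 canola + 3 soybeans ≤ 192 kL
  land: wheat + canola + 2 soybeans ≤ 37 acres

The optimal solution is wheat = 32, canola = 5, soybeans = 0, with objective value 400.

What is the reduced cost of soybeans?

-3

Check each constraint at x*: labor 89/89 (tight); water 170/192 (slack 22); land 37/37 (tight).
By complementary slackness, y = 0 for the non-binding constraint.
Dual feasibility on the basic columns requires 2·y_labor + 1·y_land = 10, 5·y_labor + 1·y_land = 16.
→ y_labor = 2 and y_land = 6.
Reduced cost of soybeans: c₃ − yᵀa₃ = 15 − (2·3 + 6·2) = 15 − 18 = -3.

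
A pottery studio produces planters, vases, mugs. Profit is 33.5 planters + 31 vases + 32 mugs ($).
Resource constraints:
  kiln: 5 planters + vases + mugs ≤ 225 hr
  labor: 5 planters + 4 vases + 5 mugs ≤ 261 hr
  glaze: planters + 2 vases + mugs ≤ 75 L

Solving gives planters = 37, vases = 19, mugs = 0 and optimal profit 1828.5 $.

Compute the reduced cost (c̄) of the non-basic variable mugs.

-1.5

At the optimum: kiln uses 204 of 225 (slack = 21); labor uses 261 of 261 (binding); glaze uses 75 of 75 (binding).
Slack constraints have shadow price 0 (complementary slackness).
From A_Bᵀ y = c: 5·y_labor + 1·y_glaze = 33.5; 4·y_labor + 2·y_glaze = 31.
This yields shadow prices y_labor = 6, y_glaze = 3.5.
Reduced cost of mugs: c₃ − yᵀa₃ = 32 − (6·5 + 3.5·1) = 32 − 33.5 = -1.5.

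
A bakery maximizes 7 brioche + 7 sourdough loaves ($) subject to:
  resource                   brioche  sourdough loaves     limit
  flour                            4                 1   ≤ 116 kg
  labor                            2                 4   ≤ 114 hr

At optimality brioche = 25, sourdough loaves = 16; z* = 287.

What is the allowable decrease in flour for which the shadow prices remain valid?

87.5

Binding constraints: flour, labor. The basis is B = [[4,1],[2,4]] with det 14.
Per unit decrease in flour, x* moves by d = (-0.2857, 0.1429).
The basis stays optimal until brioche reaches 0; allowable decrease = 87.5 kg.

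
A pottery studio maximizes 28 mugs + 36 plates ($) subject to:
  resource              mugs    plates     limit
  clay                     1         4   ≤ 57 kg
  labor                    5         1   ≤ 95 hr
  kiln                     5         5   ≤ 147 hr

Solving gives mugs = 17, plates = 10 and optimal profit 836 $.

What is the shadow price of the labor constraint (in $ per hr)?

4

Binding: clay and labor. Non-binding: kiln (12 unused).
Since kiln is not tight, its dual is 0.
From A_Bᵀ y = c: 1·y_clay + 5·y_labor = 28; 4·y_clay + 1·y_labor = 36.
This yields shadow prices y_clay = 8, y_labor = 4.
Shadow price of labor = 4.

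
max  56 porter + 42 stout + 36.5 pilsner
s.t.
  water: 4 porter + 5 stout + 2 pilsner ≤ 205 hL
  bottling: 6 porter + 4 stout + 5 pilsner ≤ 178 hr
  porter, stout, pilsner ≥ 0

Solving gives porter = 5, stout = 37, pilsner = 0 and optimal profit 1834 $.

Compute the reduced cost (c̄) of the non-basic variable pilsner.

-7.5

Check each constraint at x*: water 205/205 (tight); bottling 178/178 (tight).
Dual feasibility on the basic columns requires 4·y_water + 6·y_bottling = 56, 5·y_water + 4·y_bottling = 42.
This yields shadow prices y_water = 2, y_bottling = 8.
Reduced cost of pilsner: c₃ − yᵀa₃ = 36.5 − (2·2 + 8·5) = 36.5 − 44 = -7.5.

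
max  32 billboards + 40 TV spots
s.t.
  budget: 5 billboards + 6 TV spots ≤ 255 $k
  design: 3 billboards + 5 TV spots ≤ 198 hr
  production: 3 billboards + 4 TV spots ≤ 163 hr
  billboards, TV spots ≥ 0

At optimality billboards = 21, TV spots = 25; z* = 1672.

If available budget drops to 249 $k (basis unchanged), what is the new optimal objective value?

At the optimum: budget uses 255 of 255 (binding); design uses 188 of 198 (slack = 10); production uses 163 of 163 (binding).
Slack constraints have shadow price 0 (complementary slackness).
From A_Bᵀ y = c: 5·y_budget + 3·y_production = 32; 6·y_budget + 4·y_production = 40.
This yields shadow prices y_budget = 4, y_production = 4.
Δz = y_budget·Δb = 4 × (-6) = -24, so new z* = 1672 − 24 = 1648.

1648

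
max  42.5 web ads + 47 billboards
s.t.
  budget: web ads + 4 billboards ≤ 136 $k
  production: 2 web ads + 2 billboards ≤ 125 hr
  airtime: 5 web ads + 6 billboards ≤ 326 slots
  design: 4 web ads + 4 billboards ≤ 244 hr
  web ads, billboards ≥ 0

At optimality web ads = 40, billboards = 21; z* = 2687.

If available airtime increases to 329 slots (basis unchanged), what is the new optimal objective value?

Binding: airtime and design. Non-binding: budget (12 unused), production (3 unused).
Slack constraints have shadow price 0 (complementary slackness).
From A_Bᵀ y = c: 5·y_airtime + 4·y_design = 42.5; 6·y_airtime + 4·y_design = 47.
This yields shadow prices y_airtime = 4.5, y_design = 5.
Δz = y_airtime·Δb = 4.5 × (3) = 13.5, so new z* = 2687 + 13.5 = 2700.5.

2700.5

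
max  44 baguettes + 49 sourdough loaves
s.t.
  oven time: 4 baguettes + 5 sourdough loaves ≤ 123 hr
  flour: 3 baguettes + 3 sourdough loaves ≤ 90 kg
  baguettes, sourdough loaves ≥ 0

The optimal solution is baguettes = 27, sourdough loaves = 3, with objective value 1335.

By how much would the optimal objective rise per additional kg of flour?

At the optimum: oven time uses 123 of 123 (binding); flour uses 90 of 90 (binding).
The binding rows give the dual system: 4·y_oven time + 3·y_flour = 44 and 5·y_oven time + 3·y_flour = 49.
→ y_oven time = 5 and y_flour = 8.
Shadow price of flour = 8.

8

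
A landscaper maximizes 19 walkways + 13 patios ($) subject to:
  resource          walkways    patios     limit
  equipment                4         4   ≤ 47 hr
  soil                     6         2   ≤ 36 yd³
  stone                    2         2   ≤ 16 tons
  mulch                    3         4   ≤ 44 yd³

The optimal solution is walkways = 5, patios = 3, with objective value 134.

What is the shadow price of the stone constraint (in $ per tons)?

Binding: soil and stone. Non-binding: equipment (15 unused), mulch (17 unused).
By complementary slackness, y = 0 for the non-binding constraints.
Dual feasibility on the basic columns requires 6·y_soil + 2·y_stone = 19, 2·y_soil + 2·y_stone = 13.
This yields shadow prices y_soil = 1.5, y_stone = 5.
Shadow price of stone = 5.

5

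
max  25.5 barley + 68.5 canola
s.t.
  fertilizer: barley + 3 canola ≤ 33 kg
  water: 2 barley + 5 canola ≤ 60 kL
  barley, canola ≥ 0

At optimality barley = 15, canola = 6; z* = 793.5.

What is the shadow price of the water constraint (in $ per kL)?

Check each constraint at x*: fertilizer 33/33 (tight); water 60/60 (tight).
From A_Bᵀ y = c: 1·y_fertilizer + 2·y_water = 25.5; 3·y_fertilizer + 5·y_water = 68.5.
→ y_fertilizer = 9.5 and y_water = 8.
Shadow price of water = 8.

8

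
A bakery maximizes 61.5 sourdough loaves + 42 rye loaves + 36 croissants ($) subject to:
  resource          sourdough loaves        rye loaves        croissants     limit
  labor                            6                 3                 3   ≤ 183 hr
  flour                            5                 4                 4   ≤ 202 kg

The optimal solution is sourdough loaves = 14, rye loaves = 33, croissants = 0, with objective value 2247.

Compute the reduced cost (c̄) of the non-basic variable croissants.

At the optimum: labor uses 183 of 183 (binding); flour uses 202 of 202 (binding).
The binding rows give the dual system: 6·y_labor + 5·y_flour = 61.5 and 3·y_labor + 4·y_flour = 42.
Solving: y_labor = 4, y_flour = 7.5.
Reduced cost of croissants: c₃ − yᵀa₃ = 36 − (4·3 + 7.5·4) = 36 − 42 = -6.

-6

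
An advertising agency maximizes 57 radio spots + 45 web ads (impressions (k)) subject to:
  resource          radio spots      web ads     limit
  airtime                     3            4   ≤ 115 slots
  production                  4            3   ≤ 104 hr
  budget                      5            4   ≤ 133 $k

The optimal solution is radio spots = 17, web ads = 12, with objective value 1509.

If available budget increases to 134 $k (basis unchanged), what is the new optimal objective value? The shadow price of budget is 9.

Δb = 1, so new z* = 1509 + (9)·(1) = 1509 + 9 = 1518.

1518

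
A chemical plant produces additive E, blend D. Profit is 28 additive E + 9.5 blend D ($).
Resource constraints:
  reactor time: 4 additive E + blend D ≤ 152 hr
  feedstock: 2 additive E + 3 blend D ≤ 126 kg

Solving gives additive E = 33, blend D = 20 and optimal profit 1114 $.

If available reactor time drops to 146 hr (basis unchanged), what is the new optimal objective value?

Both reactor time and feedstock are binding at x*.
From A_Bᵀ y = c: 4·y_reactor time + 2·y_feedstock = 28; 1·y_reactor time + 3·y_feedstock = 9.5.
Solving: y_reactor time = 6.5, y_feedstock = 1.
Δz = y_reactor time·Δb = 6.5 × (-6) = -39, so new z* = 1114 − 39 = 1075.

1075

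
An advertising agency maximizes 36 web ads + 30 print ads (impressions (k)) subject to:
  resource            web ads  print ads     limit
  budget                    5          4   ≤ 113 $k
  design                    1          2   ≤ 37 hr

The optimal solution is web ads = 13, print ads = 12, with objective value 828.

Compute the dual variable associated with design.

1

Check each constraint at x*: budget 113/113 (tight); design 37/37 (tight).
Dual feasibility on the basic columns requires 5·y_budget + 1·y_design = 36, 4·y_budget + 2·y_design = 30.
This yields shadow prices y_budget = 7, y_design = 1.
Shadow price of design = 1.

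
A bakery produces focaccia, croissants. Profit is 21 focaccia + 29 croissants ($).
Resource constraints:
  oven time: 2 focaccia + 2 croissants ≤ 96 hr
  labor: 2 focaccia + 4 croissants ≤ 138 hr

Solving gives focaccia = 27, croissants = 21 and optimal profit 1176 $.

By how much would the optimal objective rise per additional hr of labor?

Check each constraint at x*: oven time 96/96 (tight); labor 138/138 (tight).
From A_Bᵀ y = c: 2·y_oven time + 2·y_labor = 21; 2·y_oven time + 4·y_labor = 29.
This yields shadow prices y_oven time = 6.5, y_labor = 4.
Shadow price of labor = 4.

4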